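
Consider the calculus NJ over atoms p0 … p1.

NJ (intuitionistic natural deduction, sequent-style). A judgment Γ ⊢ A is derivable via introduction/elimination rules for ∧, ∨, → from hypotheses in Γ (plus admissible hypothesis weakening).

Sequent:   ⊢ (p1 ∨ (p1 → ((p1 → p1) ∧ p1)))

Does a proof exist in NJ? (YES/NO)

Proof tree:
[∨I₂]  ⊢ (p1 ∨ (p1 → ((p1 → p1) ∧ p1)))
  [→I]  ⊢ (p1 → ((p1 → p1) ∧ p1))
    [∧I] p1 ⊢ ((p1 → p1) ∧ p1)
      [→I]  ⊢ (p1 → p1)
        [Ax] p1 ⊢ p1
      [Ax] p1 ⊢ p1

Result: YES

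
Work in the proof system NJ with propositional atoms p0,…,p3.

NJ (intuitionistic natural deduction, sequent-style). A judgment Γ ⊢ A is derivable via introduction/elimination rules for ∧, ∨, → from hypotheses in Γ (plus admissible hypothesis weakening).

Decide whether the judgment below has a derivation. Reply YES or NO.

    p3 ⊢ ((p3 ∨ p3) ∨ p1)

Proof tree:
[∨I₁] p3 ⊢ ((p3 ∨ p3) ∨ p1)
  [∨I₁] p3 ⊢ (p3 ∨ p3)
    [Ax] p3 ⊢ p3

Result: YES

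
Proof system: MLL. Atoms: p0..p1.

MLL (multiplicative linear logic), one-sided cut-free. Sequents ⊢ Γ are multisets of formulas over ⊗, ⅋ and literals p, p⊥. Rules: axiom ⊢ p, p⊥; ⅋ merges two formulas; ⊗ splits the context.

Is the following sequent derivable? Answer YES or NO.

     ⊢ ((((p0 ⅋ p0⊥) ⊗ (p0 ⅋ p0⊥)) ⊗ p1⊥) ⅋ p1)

Derivation (root first):
[⅋]  ⊢ ((((p0 ⅋ p0⊥) ⊗ (p0 ⅋ p0⊥)) ⊗ p1⊥) ⅋ p1)
  [⊗]  ⊢ p1, (((p0 ⅋ p0⊥) ⊗ (p0 ⅋ p0⊥)) ⊗ p1⊥)
    [⊗]  ⊢ ((p0 ⅋ p0⊥) ⊗ (p0 ⅋ p0⊥))
      [⅋]  ⊢ (p0 ⅋ p0⊥)
        [Ax]  ⊢ p0, p0⊥
      [⅋]  ⊢ (p0 ⅋ p0⊥)
        [Ax]  ⊢ p0, p0⊥
    [Ax]  ⊢ p1, p1⊥

Result: YES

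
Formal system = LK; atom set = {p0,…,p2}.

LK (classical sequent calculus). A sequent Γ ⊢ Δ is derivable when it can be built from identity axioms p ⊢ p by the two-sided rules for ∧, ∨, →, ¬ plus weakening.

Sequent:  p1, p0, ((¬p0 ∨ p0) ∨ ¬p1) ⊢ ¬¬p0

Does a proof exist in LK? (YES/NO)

Proof tree:
[∨L] p1, p0, ((¬p0 ∨ p0) ∨ ¬p1) ⊢ ¬¬p0
  [∨L] p0, (¬p0 ∨ p0) ⊢ ¬¬p0
    [¬L] p0, ¬p0 ⊢ 
      [Ax] p0 ⊢ p0
    [¬R] p0 ⊢ ¬¬p0
      [¬L] p0, ¬p0 ⊢ 
        [Ax] p0 ⊢ p0
  [¬L] p1, ¬p1 ⊢ 
    [Ax] p1 ⊢ p1

Result: YES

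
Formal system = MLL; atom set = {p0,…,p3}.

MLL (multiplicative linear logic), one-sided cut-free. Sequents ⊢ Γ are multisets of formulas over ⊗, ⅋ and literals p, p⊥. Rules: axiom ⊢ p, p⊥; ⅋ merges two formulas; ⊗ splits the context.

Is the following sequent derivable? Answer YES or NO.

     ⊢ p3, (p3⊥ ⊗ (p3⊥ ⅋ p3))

Proof tree:
[⊗]  ⊢ p3, (p3⊥ ⊗ (p3⊥ ⅋ p3))
  [Ax]  ⊢ p3, p3⊥
  [⅋]  ⊢ (p3⊥ ⅋ p3)
    [Ax]  ⊢ p3, p3⊥

Result: YES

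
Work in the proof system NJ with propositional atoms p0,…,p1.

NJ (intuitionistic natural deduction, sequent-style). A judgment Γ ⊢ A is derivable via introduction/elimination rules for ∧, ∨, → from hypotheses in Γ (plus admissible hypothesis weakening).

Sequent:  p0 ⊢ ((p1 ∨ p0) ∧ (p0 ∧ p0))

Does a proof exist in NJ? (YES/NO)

Derivation trace:
[∧I] p0 ⊢ ((p1 ∨ p0) ∧ (p0 ∧ p0))
  [∨I₂] p0 ⊢ (p1 ∨ p0)
    [Ax] p0 ⊢ p0
  [∧I] p0 ⊢ (p0 ∧ p0)
    [Ax] p0 ⊢ p0
    [Ax] p0 ⊢ p0

Result: YES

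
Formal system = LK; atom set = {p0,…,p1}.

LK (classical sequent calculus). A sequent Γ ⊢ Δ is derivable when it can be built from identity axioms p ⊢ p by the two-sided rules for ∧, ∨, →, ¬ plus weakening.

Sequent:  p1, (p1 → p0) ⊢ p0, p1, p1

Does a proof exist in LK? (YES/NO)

Proof tree:
[WR] p1, (p1 → p0) ⊢ p0, p1, p1
  [WR] p1, (p1 → p0) ⊢ p0, p1
    [→L] p1, (p1 → p0) ⊢ p0
      [Ax] p1 ⊢ p1
      [Ax] p0 ⊢ p0

Result: YES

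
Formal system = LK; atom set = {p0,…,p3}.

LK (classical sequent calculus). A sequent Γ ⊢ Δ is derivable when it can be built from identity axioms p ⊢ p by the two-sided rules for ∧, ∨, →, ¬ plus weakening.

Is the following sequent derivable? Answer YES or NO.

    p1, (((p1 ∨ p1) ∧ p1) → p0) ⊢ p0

Proof tree:
[→L] p1, (((p1 ∨ p1) ∧ p1) → p0) ⊢ p0
  [∧R] p1 ⊢ ((p1 ∨ p1) ∧ p1)
    [∨R] p1 ⊢ (p1 ∨ p1)
      [WR] p1 ⊢ p1, p1
        [Ax] p1 ⊢ p1
    [Ax] p1 ⊢ p1
  [WR] p0 ⊢ p0, p0
    [Ax] p0 ⊢ p0

Result: YES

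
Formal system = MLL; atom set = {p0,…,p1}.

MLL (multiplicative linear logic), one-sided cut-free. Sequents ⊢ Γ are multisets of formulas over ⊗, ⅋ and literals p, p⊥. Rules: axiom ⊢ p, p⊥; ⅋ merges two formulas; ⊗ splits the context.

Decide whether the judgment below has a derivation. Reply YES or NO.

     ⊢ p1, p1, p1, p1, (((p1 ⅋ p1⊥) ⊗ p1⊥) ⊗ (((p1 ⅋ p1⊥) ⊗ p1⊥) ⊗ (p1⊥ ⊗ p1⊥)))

Derivation trace:
[⊗]  ⊢ p1, p1, p1, p1, (((p1 ⅋ p1⊥) ⊗ p1⊥) ⊗ (((p1 ⅋ p1⊥) ⊗ p1⊥) ⊗ (p1⊥ ⊗ p1⊥)))
  [⊗]  ⊢ p1, ((p1 ⅋ p1⊥) ⊗ p1⊥)
    [⅋]  ⊢ (p1 ⅋ p1⊥)
      [Ax]  ⊢ p1, p1⊥
    [Ax]  ⊢ p1, p1⊥
  [⊗]  ⊢ p1, p1, p1, (((p1 ⅋ p1⊥) ⊗ p1⊥) ⊗ (p1⊥ ⊗ p1⊥))
    [⊗]  ⊢ p1, ((p1 ⅋ p1⊥) ⊗ p1⊥)
      [⅋]  ⊢ (p1 ⅋ p1⊥)
        [Ax]  ⊢ p1, p1⊥
      [Ax]  ⊢ p1, p1⊥
    [⊗]  ⊢ p1, p1, (p1⊥ ⊗ p1⊥)
      [Ax]  ⊢ p1, p1⊥
      [Ax]  ⊢ p1, p1⊥

Result: YES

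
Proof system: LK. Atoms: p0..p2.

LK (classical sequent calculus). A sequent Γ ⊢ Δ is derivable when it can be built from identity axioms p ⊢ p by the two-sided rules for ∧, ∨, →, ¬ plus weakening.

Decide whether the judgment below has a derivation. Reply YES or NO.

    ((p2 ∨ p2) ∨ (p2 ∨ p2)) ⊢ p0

Enumerate valuations to refute Γ ⊢ Δ:
  v=000: Γ:[((p2 ∨ p2) ∨ (p2 ∨ p2))=F] Δ:[p0=F] refutes=False
  v=001: Γ:[((p2 ∨ p2) ∨ (p2 ∨ p2))=T] Δ:[p0=F] refutes=True  ← countermodel

Result: NO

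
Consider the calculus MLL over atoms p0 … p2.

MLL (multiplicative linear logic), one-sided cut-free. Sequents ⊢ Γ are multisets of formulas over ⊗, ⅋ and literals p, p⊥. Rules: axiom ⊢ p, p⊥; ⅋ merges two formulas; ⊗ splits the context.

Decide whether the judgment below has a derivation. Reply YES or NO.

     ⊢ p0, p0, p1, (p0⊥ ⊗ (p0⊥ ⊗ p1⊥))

Proof tree:
[⊗]  ⊢ p0, p0, p1, (p0⊥ ⊗ (p0⊥ ⊗ p1⊥))
  [Ax]  ⊢ p0, p0⊥
  [⊗]  ⊢ p0, p1, (p0⊥ ⊗ p1⊥)
    [Ax]  ⊢ p0, p0⊥
    [Ax]  ⊢ p1, p1⊥

Result: YES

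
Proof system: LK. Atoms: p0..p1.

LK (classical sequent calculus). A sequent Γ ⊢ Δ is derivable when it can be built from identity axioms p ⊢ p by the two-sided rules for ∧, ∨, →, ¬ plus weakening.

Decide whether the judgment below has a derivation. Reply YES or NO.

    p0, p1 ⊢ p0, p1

Derivation trace:
[WL] p0, p1 ⊢ p0, p1
  [WR] p0 ⊢ p0, p1
    [Ax] p0 ⊢ p0

Result: YES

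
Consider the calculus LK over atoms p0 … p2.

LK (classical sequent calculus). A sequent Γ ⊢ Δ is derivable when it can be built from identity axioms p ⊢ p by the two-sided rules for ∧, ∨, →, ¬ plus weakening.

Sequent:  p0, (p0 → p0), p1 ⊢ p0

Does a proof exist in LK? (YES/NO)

Proof tree:
[WL] p0, (p0 → p0), p1 ⊢ p0
  [→L] p0, (p0 → p0) ⊢ p0
    [Ax] p0 ⊢ p0
    [Ax] p0 ⊢ p0

Result: YES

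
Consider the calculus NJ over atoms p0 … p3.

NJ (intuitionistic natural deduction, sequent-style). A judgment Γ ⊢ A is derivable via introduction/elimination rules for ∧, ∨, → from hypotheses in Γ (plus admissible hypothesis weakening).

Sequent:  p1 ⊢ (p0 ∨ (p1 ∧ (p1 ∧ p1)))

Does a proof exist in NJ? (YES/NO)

Derivation trace:
[∨I₂] p1 ⊢ (p0 ∨ (p1 ∧ (p1 ∧ p1)))
  [∧I] p1 ⊢ (p1 ∧ (p1 ∧ p1))
    [Ax] p1 ⊢ p1
    [∧I] p1 ⊢ (p1 ∧ p1)
      [Ax] p1 ⊢ p1
      [Ax] p1 ⊢ p1

Result: YES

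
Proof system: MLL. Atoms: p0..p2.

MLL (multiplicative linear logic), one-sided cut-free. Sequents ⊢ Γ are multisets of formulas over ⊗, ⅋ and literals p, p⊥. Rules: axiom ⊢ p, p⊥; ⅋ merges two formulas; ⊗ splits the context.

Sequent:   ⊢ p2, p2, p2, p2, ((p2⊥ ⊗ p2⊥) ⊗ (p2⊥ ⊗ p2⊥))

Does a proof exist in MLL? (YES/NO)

Derivation (root first):
[⊗]  ⊢ p2, p2, p2, p2, ((p2⊥ ⊗ p2⊥) ⊗ (p2⊥ ⊗ p2⊥))
  [⊗]  ⊢ p2, p2, (p2⊥ ⊗ p2⊥)
    [Ax]  ⊢ p2, p2⊥
    [Ax]  ⊢ p2, p2⊥
  [⊗]  ⊢ p2, p2, (p2⊥ ⊗ p2⊥)
    [Ax]  ⊢ p2, p2⊥
    [Ax]  ⊢ p2, p2⊥

Result: YES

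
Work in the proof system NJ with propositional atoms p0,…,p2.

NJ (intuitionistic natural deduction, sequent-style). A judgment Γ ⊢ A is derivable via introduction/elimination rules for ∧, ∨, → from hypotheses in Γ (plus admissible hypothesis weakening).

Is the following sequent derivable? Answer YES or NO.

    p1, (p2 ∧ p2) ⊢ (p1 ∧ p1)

Derivation (root first):
[∧I] p1, (p2 ∧ p2) ⊢ (p1 ∧ p1)
  [Wk] p1, (p2 ∧ p2) ⊢ p1
    [Ax] p1 ⊢ p1
  [Ax] p1 ⊢ p1

Result: YES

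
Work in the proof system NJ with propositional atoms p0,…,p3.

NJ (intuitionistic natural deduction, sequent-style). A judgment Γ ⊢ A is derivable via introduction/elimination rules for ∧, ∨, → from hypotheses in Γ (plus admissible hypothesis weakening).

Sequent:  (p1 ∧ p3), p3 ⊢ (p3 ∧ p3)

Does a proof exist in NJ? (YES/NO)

Derivation (root first):
[∧I] (p1 ∧ p3), p3 ⊢ (p3 ∧ p3)
  [Wk] p3, (p1 ∧ p3) ⊢ p3
    [Ax] p3 ⊢ p3
  [Ax] p3 ⊢ p3

Result: YES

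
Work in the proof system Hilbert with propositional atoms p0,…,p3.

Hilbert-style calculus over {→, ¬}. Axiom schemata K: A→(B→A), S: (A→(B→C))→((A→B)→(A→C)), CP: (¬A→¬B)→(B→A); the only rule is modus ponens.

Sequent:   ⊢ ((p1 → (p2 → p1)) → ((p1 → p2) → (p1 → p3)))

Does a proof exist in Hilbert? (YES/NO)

Truth-table refutation:
  v=0000: Γ:[] Δ:[((p1 → (p2 → p1)) → ((p1 → p2) → (p1 → p3)))=T] refutes=False
  v=0001: Γ:[] Δ:[((p1 → (p2 → p1)) → ((p1 → p2) → (p1 → p3)))=T] refutes=False
  v=0010: Γ:[] Δ:[((p1 → (p2 → p1)) → ((p1 → p2) → (p1 → p3)))=T] refutes=False
  v=0011: Γ:[] Δ:[((p1 → (p2 → p1)) → ((p1 → p2) → (p1 → p3)))=T] refutes=False
  v=0100: Γ:[] Δ:[((p1 → (p2 → p1)) → ((p1 → p2) → (p1 → p3)))=T] refutes=False
  v=0101: Γ:[] Δ:[((p1 → (p2 → p1)) → ((p1 → p2) → (p1 → p3)))=T] refutes=False
  v=0110: Γ:[] Δ:[((p1 → (p2 → p1)) → ((p1 → p2) → (p1 → p3)))=F] refutes=True  ← countermodel

Result: NO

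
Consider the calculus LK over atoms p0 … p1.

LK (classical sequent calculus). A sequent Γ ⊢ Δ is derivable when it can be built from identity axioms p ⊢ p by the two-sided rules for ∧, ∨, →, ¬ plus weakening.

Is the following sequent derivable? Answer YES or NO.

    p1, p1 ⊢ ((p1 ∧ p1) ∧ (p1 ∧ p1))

Derivation trace:
[WL] p1, p1 ⊢ ((p1 ∧ p1) ∧ (p1 ∧ p1))
  [∧R] p1 ⊢ ((p1 ∧ p1) ∧ (p1 ∧ p1))
    [∧R] p1 ⊢ (p1 ∧ p1)
      [Ax] p1 ⊢ p1
      [Ax] p1 ⊢ p1
    [∧R] p1 ⊢ (p1 ∧ p1)
      [Ax] p1 ⊢ p1
      [Ax] p1 ⊢ p1

Result: YES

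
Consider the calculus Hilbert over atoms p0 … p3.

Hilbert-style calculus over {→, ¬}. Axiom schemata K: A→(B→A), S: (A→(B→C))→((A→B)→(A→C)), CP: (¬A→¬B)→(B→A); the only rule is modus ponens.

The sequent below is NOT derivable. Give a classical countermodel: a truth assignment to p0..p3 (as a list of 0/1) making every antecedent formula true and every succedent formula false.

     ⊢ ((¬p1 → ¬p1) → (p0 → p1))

Enumerate valuations to refute Γ ⊢ Δ:
  v=0000: Γ:[] Δ:[((¬p1 → ¬p1) → (p0 → p1))=T] refutes=False
  v=0001: Γ:[] Δ:[((¬p1 → ¬p1) → (p0 → p1))=T] refutes=False
  v=0010: Γ:[] Δ:[((¬p1 → ¬p1) → (p0 → p1))=T] refutes=False
  v=0011: Γ:[] Δ:[((¬p1 → ¬p1) → (p0 → p1))=T] refutes=False
  v=0100: Γ:[] Δ:[((¬p1 → ¬p1) → (p0 → p1))=T] refutes=False
  v=0101: Γ:[] Δ:[((¬p1 → ¬p1) → (p0 → p1))=T] refutes=False
  v=0110: Γ:[] Δ:[((¬p1 → ¬p1) → (p0 → p1))=T] refutes=False
  v=0111: Γ:[] Δ:[((¬p1 → ¬p1) → (p0 → p1))=T] refutes=False
  v=1000: Γ:[] Δ:[((¬p1 → ¬p1) → (p0 → p1))=F] refutes=True  ← countermodel

Result: [1, 0, 0, 0]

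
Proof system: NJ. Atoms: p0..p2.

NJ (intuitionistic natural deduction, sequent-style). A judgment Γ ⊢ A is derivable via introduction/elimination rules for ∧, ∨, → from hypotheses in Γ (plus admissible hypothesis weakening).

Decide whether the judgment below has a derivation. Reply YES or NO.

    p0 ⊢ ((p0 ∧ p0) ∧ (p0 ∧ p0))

Proof tree:
[∧I] p0 ⊢ ((p0 ∧ p0) ∧ (p0 ∧ p0))
  [∧I] p0 ⊢ (p0 ∧ p0)
    [Ax] p0 ⊢ p0
    [Ax] p0 ⊢ p0
  [∧I] p0 ⊢ (p0 ∧ p0)
    [Ax] p0 ⊢ p0
    [Ax] p0 ⊢ p0

Result: YES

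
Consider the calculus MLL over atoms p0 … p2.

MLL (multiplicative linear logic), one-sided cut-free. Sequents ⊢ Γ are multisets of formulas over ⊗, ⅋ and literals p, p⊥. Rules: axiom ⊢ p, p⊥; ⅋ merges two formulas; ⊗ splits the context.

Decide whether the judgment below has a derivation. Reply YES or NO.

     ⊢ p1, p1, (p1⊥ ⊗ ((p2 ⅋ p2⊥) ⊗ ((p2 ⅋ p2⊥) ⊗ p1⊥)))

Proof tree:
[⊗]  ⊢ p1, p1, (p1⊥ ⊗ ((p2 ⅋ p2⊥) ⊗ ((p2 ⅋ p2⊥) ⊗ p1⊥)))
  [Ax]  ⊢ p1, p1⊥
  [⊗]  ⊢ p1, ((p2 ⅋ p2⊥) ⊗ ((p2 ⅋ p2⊥) ⊗ p1⊥))
    [⅋]  ⊢ (p2 ⅋ p2⊥)
      [Ax]  ⊢ p2, p2⊥
    [⊗]  ⊢ p1, ((p2 ⅋ p2⊥) ⊗ p1⊥)
      [⅋]  ⊢ (p2 ⅋ p2⊥)
        [Ax]  ⊢ p2, p2⊥
      [Ax]  ⊢ p1, p1⊥

Result: YES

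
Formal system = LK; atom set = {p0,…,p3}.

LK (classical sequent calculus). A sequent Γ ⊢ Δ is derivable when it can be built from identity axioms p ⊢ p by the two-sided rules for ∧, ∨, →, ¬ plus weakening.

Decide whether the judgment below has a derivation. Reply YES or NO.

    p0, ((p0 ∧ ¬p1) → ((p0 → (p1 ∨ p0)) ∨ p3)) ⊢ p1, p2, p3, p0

Derivation (root first):
[→L] p0, ((p0 ∧ ¬p1) → ((p0 → (p1 ∨ p0)) ∨ p3)) ⊢ p1, p2, p3, p0
  [∧R] p0 ⊢ p1, (p0 ∧ ¬p1)
    [Ax] p0 ⊢ p0
    [¬R]  ⊢ p1, ¬p1
      [Ax] p1 ⊢ p1
  [∨L] p0, ((p0 → (p1 ∨ p0)) ∨ p3) ⊢ p1, p2, p3, p0
    [→L] p0, (p0 → (p1 ∨ p0)) ⊢ p1, p0
      [Ax] p0 ⊢ p0
      [∨L] (p1 ∨ p0) ⊢ p1, p0
        [Ax] p1 ⊢ p1
        [Ax] p0 ⊢ p0
    [WR] p3 ⊢ p3, p2
      [Ax] p3 ⊢ p3

Result: YES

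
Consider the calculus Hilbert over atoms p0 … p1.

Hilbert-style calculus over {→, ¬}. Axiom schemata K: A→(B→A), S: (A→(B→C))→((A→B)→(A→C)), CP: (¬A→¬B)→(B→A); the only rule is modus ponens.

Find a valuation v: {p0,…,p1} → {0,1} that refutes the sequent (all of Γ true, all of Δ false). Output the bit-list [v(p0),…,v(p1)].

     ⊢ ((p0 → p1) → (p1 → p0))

Enumerate valuations to refute Γ ⊢ Δ:
  v=00: Γ:[] Δ:[((p0 → p1) → (p1 → p0))=T] refutes=False
  v=01: Γ:[] Δ:[((p0 → p1) → (p1 → p0))=F] refutes=True  ← countermodel

Result: [0, 1]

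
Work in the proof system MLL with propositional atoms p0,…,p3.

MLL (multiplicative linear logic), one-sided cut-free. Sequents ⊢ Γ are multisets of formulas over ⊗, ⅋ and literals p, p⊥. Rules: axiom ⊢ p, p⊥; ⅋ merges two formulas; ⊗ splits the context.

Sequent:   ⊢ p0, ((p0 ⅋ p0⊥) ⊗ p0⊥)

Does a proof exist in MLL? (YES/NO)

Derivation (root first):
[⊗]  ⊢ p0, ((p0 ⅋ p0⊥) ⊗ p0⊥)
  [⅋]  ⊢ (p0 ⅋ p0⊥)
    [Ax]  ⊢ p0, p0⊥
  [Ax]  ⊢ p0, p0⊥

Result: YES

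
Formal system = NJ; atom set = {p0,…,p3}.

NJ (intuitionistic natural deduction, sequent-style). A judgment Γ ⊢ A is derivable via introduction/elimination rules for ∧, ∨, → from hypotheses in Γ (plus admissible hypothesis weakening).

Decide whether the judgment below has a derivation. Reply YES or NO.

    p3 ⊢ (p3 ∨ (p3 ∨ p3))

Derivation trace:
[∨I₂] p3 ⊢ (p3 ∨ (p3 ∨ p3))
  [∨I₂] p3 ⊢ (p3 ∨ p3)
    [Ax] p3 ⊢ p3

Result: YES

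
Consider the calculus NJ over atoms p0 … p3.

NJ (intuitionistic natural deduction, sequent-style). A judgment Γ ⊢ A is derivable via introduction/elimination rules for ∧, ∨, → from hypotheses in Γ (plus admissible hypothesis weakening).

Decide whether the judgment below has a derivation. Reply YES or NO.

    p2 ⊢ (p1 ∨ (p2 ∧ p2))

Derivation trace:
[∨I₂] p2 ⊢ (p1 ∨ (p2 ∧ p2))
  [∧I] p2 ⊢ (p2 ∧ p2)
    [Ax] p2 ⊢ p2
    [Ax] p2 ⊢ p2

Result: YES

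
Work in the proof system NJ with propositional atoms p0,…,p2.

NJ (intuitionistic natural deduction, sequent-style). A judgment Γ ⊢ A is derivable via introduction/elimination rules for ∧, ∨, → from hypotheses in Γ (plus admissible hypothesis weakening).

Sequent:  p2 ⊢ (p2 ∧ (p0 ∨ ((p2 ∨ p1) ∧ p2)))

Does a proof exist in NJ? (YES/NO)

Proof tree:
[∧I] p2 ⊢ (p2 ∧ (p0 ∨ ((p2 ∨ p1) ∧ p2)))
  [Ax] p2 ⊢ p2
  [∨I₂] p2 ⊢ (p0 ∨ ((p2 ∨ p1) ∧ p2))
    [∧I] p2 ⊢ ((p2 ∨ p1) ∧ p2)
      [∨I₁] p2 ⊢ (p2 ∨ p1)
        [Ax] p2 ⊢ p2
      [Ax] p2 ⊢ p2

Result: YES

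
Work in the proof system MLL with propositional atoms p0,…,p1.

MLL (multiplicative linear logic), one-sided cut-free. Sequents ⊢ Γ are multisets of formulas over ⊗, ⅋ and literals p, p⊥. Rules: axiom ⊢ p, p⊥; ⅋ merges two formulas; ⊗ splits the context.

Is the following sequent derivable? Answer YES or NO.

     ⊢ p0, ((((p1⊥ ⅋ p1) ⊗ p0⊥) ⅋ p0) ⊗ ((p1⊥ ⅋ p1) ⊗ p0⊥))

Derivation (root first):
[⊗]  ⊢ p0, ((((p1⊥ ⅋ p1) ⊗ p0⊥) ⅋ p0) ⊗ ((p1⊥ ⅋ p1) ⊗ p0⊥))
  [⅋]  ⊢ (((p1⊥ ⅋ p1) ⊗ p0⊥) ⅋ p0)
    [⊗]  ⊢ p0, ((p1⊥ ⅋ p1) ⊗ p0⊥)
      [⅋]  ⊢ (p1⊥ ⅋ p1)
        [Ax]  ⊢ p1, p1⊥
      [Ax]  ⊢ p0, p0⊥
  [⊗]  ⊢ p0, ((p1⊥ ⅋ p1) ⊗ p0⊥)
    [⅋]  ⊢ (p1⊥ ⅋ p1)
      [Ax]  ⊢ p1, p1⊥
    [Ax]  ⊢ p0, p0⊥

Result: YES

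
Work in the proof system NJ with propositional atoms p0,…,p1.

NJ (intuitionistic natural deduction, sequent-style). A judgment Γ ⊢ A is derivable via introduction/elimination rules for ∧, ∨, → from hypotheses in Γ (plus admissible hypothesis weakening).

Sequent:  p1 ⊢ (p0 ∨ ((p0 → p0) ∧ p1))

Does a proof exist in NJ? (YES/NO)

Derivation trace:
[∨I₂] p1 ⊢ (p0 ∨ ((p0 → p0) ∧ p1))
  [∧I] p1 ⊢ ((p0 → p0) ∧ p1)
    [→I]  ⊢ (p0 → p0)
      [Ax] p0 ⊢ p0
    [Ax] p1 ⊢ p1

Result: YES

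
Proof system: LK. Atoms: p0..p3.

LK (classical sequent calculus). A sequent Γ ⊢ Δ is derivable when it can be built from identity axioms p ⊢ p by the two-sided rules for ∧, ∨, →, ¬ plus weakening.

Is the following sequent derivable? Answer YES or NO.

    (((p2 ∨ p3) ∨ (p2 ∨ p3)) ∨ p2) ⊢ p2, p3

Derivation trace:
[∨L] (((p2 ∨ p3) ∨ (p2 ∨ p3)) ∨ p2) ⊢ p2, p3
  [∨L] ((p2 ∨ p3) ∨ (p2 ∨ p3)) ⊢ p2, p3
    [∨L] (p2 ∨ p3) ⊢ p2, p3
      [Ax] p2 ⊢ p2
      [Ax] p3 ⊢ p3
    [∨L] (p2 ∨ p3) ⊢ p2, p3
      [Ax] p2 ⊢ p2
      [Ax] p3 ⊢ p3
  [Ax] p2 ⊢ p2

Result: YES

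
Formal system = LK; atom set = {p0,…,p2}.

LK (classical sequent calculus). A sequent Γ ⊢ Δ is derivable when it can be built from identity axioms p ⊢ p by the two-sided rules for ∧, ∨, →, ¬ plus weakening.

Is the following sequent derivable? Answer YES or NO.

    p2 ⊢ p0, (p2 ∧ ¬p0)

Derivation (root first):
[∧R] p2 ⊢ p0, (p2 ∧ ¬p0)
  [Ax] p2 ⊢ p2
  [¬R]  ⊢ p0, ¬p0
    [Ax] p0 ⊢ p0

Result: YES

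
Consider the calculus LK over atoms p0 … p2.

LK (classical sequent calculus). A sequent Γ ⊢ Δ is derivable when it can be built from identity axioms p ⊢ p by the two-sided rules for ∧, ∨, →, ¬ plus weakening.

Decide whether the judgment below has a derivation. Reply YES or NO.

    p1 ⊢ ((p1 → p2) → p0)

Truth-table refutation:
  v=000: Γ:[p1=F] Δ:[((p1 → p2) → p0)=F] refutes=False
  v=001: Γ:[p1=F] Δ:[((p1 → p2) → p0)=F] refutes=False
  v=010: Γ:[p1=T] Δ:[((p1 → p2) → p0)=T] refutes=False
  v=011: Γ:[p1=T] Δ:[((p1 → p2) → p0)=F] refutes=True  ← countermodel

Result: NO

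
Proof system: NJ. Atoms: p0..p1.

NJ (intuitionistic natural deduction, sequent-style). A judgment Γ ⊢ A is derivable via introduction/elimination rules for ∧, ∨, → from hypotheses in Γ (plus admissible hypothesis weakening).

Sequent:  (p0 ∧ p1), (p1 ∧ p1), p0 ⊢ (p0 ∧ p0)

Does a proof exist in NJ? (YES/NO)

Derivation (root first):
[∧I] (p0 ∧ p1), (p1 ∧ p1), p0 ⊢ (p0 ∧ p0)
  [Wk] p0, (p0 ∧ p1), (p1 ∧ p1) ⊢ p0
    [Wk] p0, (p0 ∧ p1) ⊢ p0
      [Ax] p0 ⊢ p0
  [Wk] p0, (p0 ∧ p1) ⊢ p0
    [Ax] p0 ⊢ p0

Result: YES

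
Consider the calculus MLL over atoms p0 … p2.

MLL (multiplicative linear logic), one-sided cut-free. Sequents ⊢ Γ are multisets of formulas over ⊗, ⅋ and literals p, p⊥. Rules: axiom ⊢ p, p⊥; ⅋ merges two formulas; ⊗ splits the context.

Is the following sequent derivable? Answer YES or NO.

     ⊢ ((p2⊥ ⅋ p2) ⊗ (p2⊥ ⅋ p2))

Derivation (root first):
[⊗]  ⊢ ((p2⊥ ⅋ p2) ⊗ (p2⊥ ⅋ p2))
  [⅋]  ⊢ (p2⊥ ⅋ p2)
    [Ax]  ⊢ p2, p2⊥
  [⅋]  ⊢ (p2⊥ ⅋ p2)
    [Ax]  ⊢ p2, p2⊥

Result: YES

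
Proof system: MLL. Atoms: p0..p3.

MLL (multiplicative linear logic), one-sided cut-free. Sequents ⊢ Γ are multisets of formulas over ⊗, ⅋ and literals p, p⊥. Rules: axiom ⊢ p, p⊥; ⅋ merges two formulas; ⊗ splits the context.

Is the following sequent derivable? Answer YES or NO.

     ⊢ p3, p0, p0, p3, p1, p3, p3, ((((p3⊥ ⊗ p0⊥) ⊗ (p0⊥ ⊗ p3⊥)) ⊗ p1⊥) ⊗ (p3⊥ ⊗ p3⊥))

Derivation trace:
[⊗]  ⊢ p3, p0, p0, p3, p1, p3, p3, ((((p3⊥ ⊗ p0⊥) ⊗ (p0⊥ ⊗ p3⊥)) ⊗ p1⊥) ⊗ (p3⊥ ⊗ p3⊥))
  [⊗]  ⊢ p3, p0, p0, p3, p1, (((p3⊥ ⊗ p0⊥) ⊗ (p0⊥ ⊗ p3⊥)) ⊗ p1⊥)
    [⊗]  ⊢ p3, p0, p0, p3, ((p3⊥ ⊗ p0⊥) ⊗ (p0⊥ ⊗ p3⊥))
      [⊗]  ⊢ p3, p0, (p3⊥ ⊗ p0⊥)
        [Ax]  ⊢ p3, p3⊥
        [Ax]  ⊢ p0, p0⊥
      [⊗]  ⊢ p0, p3, (p0⊥ ⊗ p3⊥)
        [Ax]  ⊢ p0, p0⊥
        [Ax]  ⊢ p3, p3⊥
    [Ax]  ⊢ p1, p1⊥
  [⊗]  ⊢ p3, p3, (p3⊥ ⊗ p3⊥)
    [Ax]  ⊢ p3, p3⊥
    [Ax]  ⊢ p3, p3⊥

Result: YES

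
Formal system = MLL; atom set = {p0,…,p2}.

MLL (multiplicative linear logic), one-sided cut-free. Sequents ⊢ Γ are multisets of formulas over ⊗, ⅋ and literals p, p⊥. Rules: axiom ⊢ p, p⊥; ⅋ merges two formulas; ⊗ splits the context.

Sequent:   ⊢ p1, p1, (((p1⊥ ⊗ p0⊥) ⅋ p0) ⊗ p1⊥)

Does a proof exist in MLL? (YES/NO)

Proof tree:
[⊗]  ⊢ p1, p1, (((p1⊥ ⊗ p0⊥) ⅋ p0) ⊗ p1⊥)
  [⅋]  ⊢ p1, ((p1⊥ ⊗ p0⊥) ⅋ p0)
    [⊗]  ⊢ p1, p0, (p1⊥ ⊗ p0⊥)
      [Ax]  ⊢ p1, p1⊥
      [Ax]  ⊢ p0, p0⊥
  [Ax]  ⊢ p1, p1⊥

Result: YES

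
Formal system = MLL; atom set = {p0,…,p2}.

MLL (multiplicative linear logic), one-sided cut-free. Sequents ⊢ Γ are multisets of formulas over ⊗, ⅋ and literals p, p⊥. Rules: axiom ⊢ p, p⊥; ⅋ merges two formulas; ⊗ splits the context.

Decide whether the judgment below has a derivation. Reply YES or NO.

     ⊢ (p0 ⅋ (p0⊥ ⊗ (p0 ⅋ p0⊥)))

Derivation trace:
[⅋]  ⊢ (p0 ⅋ (p0⊥ ⊗ (p0 ⅋ p0⊥)))
  [⊗]  ⊢ p0, (p0⊥ ⊗ (p0 ⅋ p0⊥))
    [Ax]  ⊢ p0, p0⊥
    [⅋]  ⊢ (p0 ⅋ p0⊥)
      [Ax]  ⊢ p0, p0⊥

Result: YES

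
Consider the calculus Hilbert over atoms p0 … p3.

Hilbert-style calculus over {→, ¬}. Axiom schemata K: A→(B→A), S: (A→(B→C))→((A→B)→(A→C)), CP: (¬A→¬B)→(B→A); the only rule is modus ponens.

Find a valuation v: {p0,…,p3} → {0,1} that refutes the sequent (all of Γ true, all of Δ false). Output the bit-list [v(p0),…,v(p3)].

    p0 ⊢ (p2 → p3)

Search for a countermodel by truth-table:
  v=0000: Γ:[p0=F] Δ:[(p2 → p3)=T] refutes=False
  v=0001: Γ:[p0=F] Δ:[(p2 → p3)=T] refutes=False
  v=0010: Γ:[p0=F] Δ:[(p2 → p3)=F] refutes=False
  v=0011: Γ:[p0=F] Δ:[(p2 → p3)=T] refutes=False
  v=0100: Γ:[p0=F] Δ:[(p2 → p3)=T] refutes=False
  v=0101: Γ:[p0=F] Δ:[(p2 → p3)=T] refutes=False
  v=0110: Γ:[p0=F] Δ:[(p2 → p3)=F] refutes=False
  v=0111: Γ:[p0=F] Δ:[(p2 → p3)=T] refutes=False
  v=1000: Γ:[p0=T] Δ:[(p2 → p3)=T] refutes=False
  v=1001: Γ:[p0=T] Δ:[(p2 → p3)=T] refutes=False
  v=1010: Γ:[p0=T] Δ:[(p2 → p3)=F] refutes=True  ← countermodel

Result: [1, 0, 1, 0]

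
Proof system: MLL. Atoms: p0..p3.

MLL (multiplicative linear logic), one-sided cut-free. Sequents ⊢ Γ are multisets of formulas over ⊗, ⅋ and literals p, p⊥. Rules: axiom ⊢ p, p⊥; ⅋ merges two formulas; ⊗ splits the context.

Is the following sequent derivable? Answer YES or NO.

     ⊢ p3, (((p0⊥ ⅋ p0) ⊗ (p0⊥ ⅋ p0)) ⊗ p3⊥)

Derivation (root first):
[⊗]  ⊢ p3, (((p0⊥ ⅋ p0) ⊗ (p0⊥ ⅋ p0)) ⊗ p3⊥)
  [⊗]  ⊢ ((p0⊥ ⅋ p0) ⊗ (p0⊥ ⅋ p0))
    [⅋]  ⊢ (p0⊥ ⅋ p0)
      [Ax]  ⊢ p0, p0⊥
    [⅋]  ⊢ (p0⊥ ⅋ p0)
      [Ax]  ⊢ p0, p0⊥
  [Ax]  ⊢ p3, p3⊥

Result: YES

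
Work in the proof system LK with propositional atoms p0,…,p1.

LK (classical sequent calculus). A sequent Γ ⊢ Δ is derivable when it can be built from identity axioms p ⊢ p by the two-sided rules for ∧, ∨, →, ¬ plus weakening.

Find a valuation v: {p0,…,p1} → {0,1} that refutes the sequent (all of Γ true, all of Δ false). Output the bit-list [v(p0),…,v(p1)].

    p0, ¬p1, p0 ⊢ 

Search for a countermodel by truth-table:
  v=00: Γ:[p0=F, ¬p1=T, p0=F] Δ:[] refutes=False
  v=01: Γ:[p0=F, ¬p1=F, p0=F] Δ:[] refutes=False
  v=10: Γ:[p0=T, ¬p1=T, p0=T] Δ:[] refutes=True  ← countermodel

Result: [1, 0]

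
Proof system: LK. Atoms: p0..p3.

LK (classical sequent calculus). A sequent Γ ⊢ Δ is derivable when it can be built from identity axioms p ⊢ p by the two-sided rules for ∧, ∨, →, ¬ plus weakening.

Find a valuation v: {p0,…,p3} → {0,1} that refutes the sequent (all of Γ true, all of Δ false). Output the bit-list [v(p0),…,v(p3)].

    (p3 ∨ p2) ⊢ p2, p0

Truth-table refutation:
  v=0000: Γ:[(p3 ∨ p2)=F] Δ:[p2=F, p0=F] refutes=False
  v=0001: Γ:[(p3 ∨ p2)=T] Δ:[p2=F, p0=F] refutes=True  ← countermodel

Result: [0, 0, 0, 1]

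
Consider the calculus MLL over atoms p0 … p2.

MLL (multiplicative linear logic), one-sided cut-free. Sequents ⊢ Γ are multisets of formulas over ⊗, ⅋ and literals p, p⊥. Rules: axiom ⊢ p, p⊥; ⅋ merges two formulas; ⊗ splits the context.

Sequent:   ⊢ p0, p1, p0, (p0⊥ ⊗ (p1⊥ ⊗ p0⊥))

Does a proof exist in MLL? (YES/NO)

Derivation trace:
[⊗]  ⊢ p0, p1, p0, (p0⊥ ⊗ (p1⊥ ⊗ p0⊥))
  [Ax]  ⊢ p0, p0⊥
  [⊗]  ⊢ p1, p0, (p1⊥ ⊗ p0⊥)
    [Ax]  ⊢ p1, p1⊥
    [Ax]  ⊢ p0, p0⊥

Result: YES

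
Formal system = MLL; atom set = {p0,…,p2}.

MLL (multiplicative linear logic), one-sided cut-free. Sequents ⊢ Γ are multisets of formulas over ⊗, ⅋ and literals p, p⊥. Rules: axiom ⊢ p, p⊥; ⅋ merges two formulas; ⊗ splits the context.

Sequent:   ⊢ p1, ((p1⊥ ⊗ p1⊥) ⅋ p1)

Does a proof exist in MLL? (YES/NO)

Proof tree:
[⅋]  ⊢ p1, ((p1⊥ ⊗ p1⊥) ⅋ p1)
  [⊗]  ⊢ p1, p1, (p1⊥ ⊗ p1⊥)
    [Ax]  ⊢ p1, p1⊥
    [Ax]  ⊢ p1, p1⊥

Result: YES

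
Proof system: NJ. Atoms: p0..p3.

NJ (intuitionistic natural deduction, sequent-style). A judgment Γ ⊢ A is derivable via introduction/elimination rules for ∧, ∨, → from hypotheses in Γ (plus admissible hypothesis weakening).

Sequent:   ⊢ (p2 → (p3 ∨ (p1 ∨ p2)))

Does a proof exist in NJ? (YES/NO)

Derivation (root first):
[→I]  ⊢ (p2 → (p3 ∨ (p1 ∨ p2)))
  [∨I₂] p2 ⊢ (p3 ∨ (p1 ∨ p2))
    [∨I₂] p2 ⊢ (p1 ∨ p2)
      [Ax] p2 ⊢ p2

Result: YES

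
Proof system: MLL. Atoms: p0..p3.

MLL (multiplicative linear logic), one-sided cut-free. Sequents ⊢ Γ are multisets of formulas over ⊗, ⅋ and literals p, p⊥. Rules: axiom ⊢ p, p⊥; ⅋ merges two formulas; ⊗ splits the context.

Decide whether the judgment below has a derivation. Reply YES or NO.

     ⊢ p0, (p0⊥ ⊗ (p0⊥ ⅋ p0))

Proof tree:
[⊗]  ⊢ p0, (p0⊥ ⊗ (p0⊥ ⅋ p0))
  [Ax]  ⊢ p0, p0⊥
  [⅋]  ⊢ (p0⊥ ⅋ p0)
    [Ax]  ⊢ p0, p0⊥

Result: YES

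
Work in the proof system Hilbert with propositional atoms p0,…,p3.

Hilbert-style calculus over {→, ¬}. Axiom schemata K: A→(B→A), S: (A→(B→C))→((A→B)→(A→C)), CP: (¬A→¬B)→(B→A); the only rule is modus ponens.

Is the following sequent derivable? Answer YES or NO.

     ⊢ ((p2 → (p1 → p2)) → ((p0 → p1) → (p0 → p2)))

Truth-table refutation:
  v=0000: Γ:[] Δ:[((p2 → (p1 → p2)) → ((p0 → p1) → (p0 → p2)))=T] refutes=False
  v=0001: Γ:[] Δ:[((p2 → (p1 → p2)) → ((p0 → p1) → (p0 → p2)))=T] refutes=False
  v=0010: Γ:[] Δ:[((p2 → (p1 → p2)) → ((p0 → p1) → (p0 → p2)))=T] refutes=False
  v=0011: Γ:[] Δ:[((p2 → (p1 → p2)) → ((p0 → p1) → (p0 → p2)))=T] refutes=False
  v=0100: Γ:[] Δ:[((p2 → (p1 → p2)) → ((p0 → p1) → (p0 → p2)))=T] refutes=False
  v=0101: Γ:[] Δ:[((p2 → (p1 → p2)) → ((p0 → p1) → (p0 → p2)))=T] refutes=False
  v=0110: Γ:[] Δ:[((p2 → (p1 → p2)) → ((p0 → p1) → (p0 → p2)))=T] refutes=False
  v=0111: Γ:[] Δ:[((p2 → (p1 → p2)) → ((p0 → p1) → (p0 → p2)))=T] refutes=False
  v=1000: Γ:[] Δ:[((p2 → (p1 → p2)) → ((p0 → p1) → (p0 → p2)))=T] refutes=False
  v=1001: Γ:[] Δ:[((p2 → (p1 → p2)) → ((p0 → p1) → (p0 → p2)))=T] refutes=False
  v=1010: Γ:[] Δ:[((p2 → (p1 → p2)) → ((p0 → p1) → (p0 → p2)))=T] refutes=False
  v=1011: Γ:[] Δ:[((p2 → (p1 → p2)) → ((p0 → p1) → (p0 → p2)))=T] refutes=False
  v=1100: Γ:[] Δ:[((p2 → (p1 → p2)) → ((p0 → p1) → (p0 → p2)))=F] refutes=True  ← countermodel

Result: NO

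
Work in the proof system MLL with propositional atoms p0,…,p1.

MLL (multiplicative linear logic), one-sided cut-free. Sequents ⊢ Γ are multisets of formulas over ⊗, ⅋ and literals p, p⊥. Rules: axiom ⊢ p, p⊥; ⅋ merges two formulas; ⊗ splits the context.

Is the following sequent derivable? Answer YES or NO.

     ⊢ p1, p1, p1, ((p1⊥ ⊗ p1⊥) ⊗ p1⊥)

Derivation (root first):
[⊗]  ⊢ p1, p1, p1, ((p1⊥ ⊗ p1⊥) ⊗ p1⊥)
  [⊗]  ⊢ p1, p1, (p1⊥ ⊗ p1⊥)
    [Ax]  ⊢ p1, p1⊥
    [Ax]  ⊢ p1, p1⊥
  [Ax]  ⊢ p1, p1⊥

Result: YES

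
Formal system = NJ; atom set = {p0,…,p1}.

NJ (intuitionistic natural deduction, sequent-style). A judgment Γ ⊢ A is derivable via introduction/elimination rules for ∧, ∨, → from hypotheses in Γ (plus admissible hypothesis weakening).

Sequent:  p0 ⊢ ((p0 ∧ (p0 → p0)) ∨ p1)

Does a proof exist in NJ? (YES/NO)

Derivation (root first):
[∨I₁] p0 ⊢ ((p0 ∧ (p0 → p0)) ∨ p1)
  [∧I] p0 ⊢ (p0 ∧ (p0 → p0))
    [Ax] p0 ⊢ p0
    [→I]  ⊢ (p0 → p0)
      [Ax] p0 ⊢ p0

Result: YES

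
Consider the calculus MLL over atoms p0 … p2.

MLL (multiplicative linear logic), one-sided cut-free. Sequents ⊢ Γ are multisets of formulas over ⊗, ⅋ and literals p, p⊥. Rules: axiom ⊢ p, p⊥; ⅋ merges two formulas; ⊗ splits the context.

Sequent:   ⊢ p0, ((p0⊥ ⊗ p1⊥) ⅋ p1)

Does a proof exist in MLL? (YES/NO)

Derivation trace:
[⅋]  ⊢ p0, ((p0⊥ ⊗ p1⊥) ⅋ p1)
  [⊗]  ⊢ p0, p1, (p0⊥ ⊗ p1⊥)
    [Ax]  ⊢ p0, p0⊥
    [Ax]  ⊢ p1, p1⊥

Result: YES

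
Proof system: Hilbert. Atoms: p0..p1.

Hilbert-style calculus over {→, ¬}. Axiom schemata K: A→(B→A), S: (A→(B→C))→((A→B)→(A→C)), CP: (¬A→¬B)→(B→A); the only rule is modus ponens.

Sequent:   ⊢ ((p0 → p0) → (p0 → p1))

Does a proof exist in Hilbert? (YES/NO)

Truth-table refutation:
  v=00: Γ:[] Δ:[((p0 → p0) → (p0 → p1))=T] refutes=False
  v=01: Γ:[] Δ:[((p0 → p0) → (p0 → p1))=T] refutes=False
  v=10: Γ:[] Δ:[((p0 → p0) → (p0 → p1))=F] refutes=True  ← countermodel

Result: NO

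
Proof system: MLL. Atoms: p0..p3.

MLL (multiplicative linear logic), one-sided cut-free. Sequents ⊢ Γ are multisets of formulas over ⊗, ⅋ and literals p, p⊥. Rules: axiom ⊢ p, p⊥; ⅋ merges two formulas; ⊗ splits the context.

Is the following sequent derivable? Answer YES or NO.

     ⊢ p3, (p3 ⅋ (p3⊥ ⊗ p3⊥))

Proof tree:
[⅋]  ⊢ p3, (p3 ⅋ (p3⊥ ⊗ p3⊥))
  [⊗]  ⊢ p3, p3, (p3⊥ ⊗ p3⊥)
    [Ax]  ⊢ p3, p3⊥
    [Ax]  ⊢ p3, p3⊥

Result: YES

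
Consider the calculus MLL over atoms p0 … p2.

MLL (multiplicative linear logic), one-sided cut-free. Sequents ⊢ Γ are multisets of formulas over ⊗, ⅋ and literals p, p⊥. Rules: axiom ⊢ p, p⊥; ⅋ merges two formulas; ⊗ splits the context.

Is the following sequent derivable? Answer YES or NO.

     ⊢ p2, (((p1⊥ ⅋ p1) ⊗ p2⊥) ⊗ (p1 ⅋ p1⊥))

Derivation trace:
[⊗]  ⊢ p2, (((p1⊥ ⅋ p1) ⊗ p2⊥) ⊗ (p1 ⅋ p1⊥))
  [⊗]  ⊢ p2, ((p1⊥ ⅋ p1) ⊗ p2⊥)
    [⅋]  ⊢ (p1⊥ ⅋ p1)
      [Ax]  ⊢ p1, p1⊥
    [Ax]  ⊢ p2, p2⊥
  [⅋]  ⊢ (p1 ⅋ p1⊥)
    [Ax]  ⊢ p1, p1⊥

Result: YES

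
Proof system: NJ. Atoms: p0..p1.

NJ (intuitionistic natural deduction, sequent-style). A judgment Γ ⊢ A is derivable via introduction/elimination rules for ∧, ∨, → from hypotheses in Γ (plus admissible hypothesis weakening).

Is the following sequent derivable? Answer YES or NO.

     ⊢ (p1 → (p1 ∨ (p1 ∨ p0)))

Derivation (root first):
[→I]  ⊢ (p1 → (p1 ∨ (p1 ∨ p0)))
  [∨I₂] p1 ⊢ (p1 ∨ (p1 ∨ p0))
    [∨I₁] p1 ⊢ (p1 ∨ p0)
      [Ax] p1 ⊢ p1

Result: YES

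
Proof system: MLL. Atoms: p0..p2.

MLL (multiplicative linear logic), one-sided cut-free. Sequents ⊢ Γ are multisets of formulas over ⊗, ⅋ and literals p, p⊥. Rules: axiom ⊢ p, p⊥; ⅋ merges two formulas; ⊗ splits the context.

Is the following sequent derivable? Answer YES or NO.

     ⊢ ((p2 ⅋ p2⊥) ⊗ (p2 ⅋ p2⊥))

Derivation (root first):
[⊗]  ⊢ ((p2 ⅋ p2⊥) ⊗ (p2 ⅋ p2⊥))
  [⅋]  ⊢ (p2 ⅋ p2⊥)
    [Ax]  ⊢ p2, p2⊥
  [⅋]  ⊢ (p2 ⅋ p2⊥)
    [Ax]  ⊢ p2, p2⊥

Result: YES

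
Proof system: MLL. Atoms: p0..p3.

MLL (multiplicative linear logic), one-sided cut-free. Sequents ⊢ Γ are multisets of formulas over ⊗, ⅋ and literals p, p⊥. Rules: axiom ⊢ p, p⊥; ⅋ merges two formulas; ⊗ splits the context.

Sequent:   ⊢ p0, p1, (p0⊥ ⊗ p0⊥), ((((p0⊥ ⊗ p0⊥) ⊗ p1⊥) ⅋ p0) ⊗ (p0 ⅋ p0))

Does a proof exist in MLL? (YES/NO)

Proof tree:
[⊗]  ⊢ p0, p1, (p0⊥ ⊗ p0⊥), ((((p0⊥ ⊗ p0⊥) ⊗ p1⊥) ⅋ p0) ⊗ (p0 ⅋ p0))
  [⅋]  ⊢ p0, p1, (((p0⊥ ⊗ p0⊥) ⊗ p1⊥) ⅋ p0)
    [⊗]  ⊢ p0, p0, p1, ((p0⊥ ⊗ p0⊥) ⊗ p1⊥)
      [⊗]  ⊢ p0, p0, (p0⊥ ⊗ p0⊥)
        [Ax]  ⊢ p0, p0⊥
        [Ax]  ⊢ p0, p0⊥
      [Ax]  ⊢ p1, p1⊥
  [⅋]  ⊢ (p0⊥ ⊗ p0⊥), (p0 ⅋ p0)
    [⊗]  ⊢ p0, p0, (p0⊥ ⊗ p0⊥)
      [Ax]  ⊢ p0, p0⊥
      [Ax]  ⊢ p0, p0⊥

Result: YES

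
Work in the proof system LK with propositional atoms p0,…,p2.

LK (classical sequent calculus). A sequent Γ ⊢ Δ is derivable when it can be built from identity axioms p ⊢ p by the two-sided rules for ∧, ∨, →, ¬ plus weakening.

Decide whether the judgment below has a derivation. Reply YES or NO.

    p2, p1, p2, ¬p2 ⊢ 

Proof tree:
[¬L] p2, p1, p2, ¬p2 ⊢ 
  [WL] p2, p1, p2 ⊢ p2
    [WL] p2, p1 ⊢ p2
      [Ax] p2 ⊢ p2

Result: YES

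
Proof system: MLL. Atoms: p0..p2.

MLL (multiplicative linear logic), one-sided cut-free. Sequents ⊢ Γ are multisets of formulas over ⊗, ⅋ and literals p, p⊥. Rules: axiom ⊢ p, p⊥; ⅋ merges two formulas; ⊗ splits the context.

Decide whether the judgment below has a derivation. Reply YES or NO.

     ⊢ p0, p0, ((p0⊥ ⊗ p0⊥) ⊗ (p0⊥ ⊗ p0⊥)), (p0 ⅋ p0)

Proof tree:
[⅋]  ⊢ p0, p0, ((p0⊥ ⊗ p0⊥) ⊗ (p0⊥ ⊗ p0⊥)), (p0 ⅋ p0)
  [⊗]  ⊢ p0, p0, p0, p0, ((p0⊥ ⊗ p0⊥) ⊗ (p0⊥ ⊗ p0⊥))
    [⊗]  ⊢ p0, p0, (p0⊥ ⊗ p0⊥)
      [Ax]  ⊢ p0, p0⊥
      [Ax]  ⊢ p0, p0⊥
    [⊗]  ⊢ p0, p0, (p0⊥ ⊗ p0⊥)
      [Ax]  ⊢ p0, p0⊥
      [Ax]  ⊢ p0, p0⊥

Result: YES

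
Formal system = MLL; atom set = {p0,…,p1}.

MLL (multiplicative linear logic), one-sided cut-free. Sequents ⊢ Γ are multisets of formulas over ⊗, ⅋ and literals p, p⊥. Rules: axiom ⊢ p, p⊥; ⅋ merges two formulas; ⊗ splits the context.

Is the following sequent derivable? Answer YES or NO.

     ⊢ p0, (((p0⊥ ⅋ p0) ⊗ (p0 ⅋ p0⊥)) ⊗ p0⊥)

Derivation trace:
[⊗]  ⊢ p0, (((p0⊥ ⅋ p0) ⊗ (p0 ⅋ p0⊥)) ⊗ p0⊥)
  [⊗]  ⊢ ((p0⊥ ⅋ p0) ⊗ (p0 ⅋ p0⊥))
    [⅋]  ⊢ (p0⊥ ⅋ p0)
      [Ax]  ⊢ p0, p0⊥
    [⅋]  ⊢ (p0 ⅋ p0⊥)
      [Ax]  ⊢ p0, p0⊥
  [Ax]  ⊢ p0, p0⊥

Result: YES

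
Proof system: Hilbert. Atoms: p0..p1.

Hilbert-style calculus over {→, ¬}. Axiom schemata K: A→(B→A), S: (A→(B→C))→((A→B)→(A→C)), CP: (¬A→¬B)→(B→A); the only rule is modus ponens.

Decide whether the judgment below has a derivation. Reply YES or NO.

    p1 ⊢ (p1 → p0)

Search for a countermodel by truth-table:
  v=00: Γ:[p1=F] Δ:[(p1 → p0)=T] refutes=False
  v=01: Γ:[p1=T] Δ:[(p1 → p0)=F] refutes=True  ← countermodel

Result: NO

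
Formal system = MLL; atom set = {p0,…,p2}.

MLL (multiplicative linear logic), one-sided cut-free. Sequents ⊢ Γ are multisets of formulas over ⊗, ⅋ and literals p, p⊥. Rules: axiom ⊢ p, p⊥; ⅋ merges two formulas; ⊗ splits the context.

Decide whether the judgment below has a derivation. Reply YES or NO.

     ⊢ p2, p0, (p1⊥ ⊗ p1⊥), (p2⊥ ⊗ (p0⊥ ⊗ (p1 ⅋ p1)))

Derivation (root first):
[⊗]  ⊢ p2, p0, (p1⊥ ⊗ p1⊥), (p2⊥ ⊗ (p0⊥ ⊗ (p1 ⅋ p1)))
  [Ax]  ⊢ p2, p2⊥
  [⊗]  ⊢ p0, (p1⊥ ⊗ p1⊥), (p0⊥ ⊗ (p1 ⅋ p1))
    [Ax]  ⊢ p0, p0⊥
    [⅋]  ⊢ (p1⊥ ⊗ p1⊥), (p1 ⅋ p1)
      [⊗]  ⊢ p1, p1, (p1⊥ ⊗ p1⊥)
        [Ax]  ⊢ p1, p1⊥
        [Ax]  ⊢ p1, p1⊥

Result: YES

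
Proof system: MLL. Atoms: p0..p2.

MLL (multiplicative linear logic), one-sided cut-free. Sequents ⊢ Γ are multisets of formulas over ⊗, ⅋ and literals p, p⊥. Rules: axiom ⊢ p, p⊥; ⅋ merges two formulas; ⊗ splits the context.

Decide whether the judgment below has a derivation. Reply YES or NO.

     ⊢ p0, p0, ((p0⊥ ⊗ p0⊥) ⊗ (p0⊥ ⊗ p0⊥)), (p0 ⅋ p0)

Derivation (root first):
[⅋]  ⊢ p0, p0, ((p0⊥ ⊗ p0⊥) ⊗ (p0⊥ ⊗ p0⊥)), (p0 ⅋ p0)
  [⊗]  ⊢ p0, p0, p0, p0, ((p0⊥ ⊗ p0⊥) ⊗ (p0⊥ ⊗ p0⊥))
    [⊗]  ⊢ p0, p0, (p0⊥ ⊗ p0⊥)
      [Ax]  ⊢ p0, p0⊥
      [Ax]  ⊢ p0, p0⊥
    [⊗]  ⊢ p0, p0, (p0⊥ ⊗ p0⊥)
      [Ax]  ⊢ p0, p0⊥
      [Ax]  ⊢ p0, p0⊥

Result: YES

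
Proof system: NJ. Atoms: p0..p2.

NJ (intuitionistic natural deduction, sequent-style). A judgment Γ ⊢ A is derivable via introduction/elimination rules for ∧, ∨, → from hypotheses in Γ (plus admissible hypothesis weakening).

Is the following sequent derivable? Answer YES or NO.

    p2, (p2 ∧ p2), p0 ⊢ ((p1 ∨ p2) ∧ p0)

Derivation trace:
[∧I] p2, (p2 ∧ p2), p0 ⊢ ((p1 ∨ p2) ∧ p0)
  [∨I₂] p2 ⊢ (p1 ∨ p2)
    [Ax] p2 ⊢ p2
  [Wk] p0, (p2 ∧ p2) ⊢ p0
    [Ax] p0 ⊢ p0

Result: YES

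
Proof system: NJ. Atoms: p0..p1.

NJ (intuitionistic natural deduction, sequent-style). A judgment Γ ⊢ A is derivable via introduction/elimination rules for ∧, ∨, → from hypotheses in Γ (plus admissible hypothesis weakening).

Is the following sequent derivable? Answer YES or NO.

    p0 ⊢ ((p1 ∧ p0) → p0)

Proof tree:
[→I] p0 ⊢ ((p1 ∧ p0) → p0)
  [Wk] p0, (p1 ∧ p0) ⊢ p0
    [Ax] p0 ⊢ p0

Result: YES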